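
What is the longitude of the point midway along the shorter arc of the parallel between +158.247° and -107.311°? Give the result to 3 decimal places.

Signed shortest Δλ from +158.247° to -107.311° is +94.442°.
Midpoint longitude = +158.247° + (+94.442°)/2 = +158.247° + 47.221° = +205.468°.
Normalise into (−180°, 180°]: -154.532°.
(The naïve average (+158.247 + -107.311)/2 = 25.468° is on the wrong side of the globe.)

-154.532°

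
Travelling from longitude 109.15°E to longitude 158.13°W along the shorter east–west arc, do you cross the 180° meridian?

Yes

Naïve |-158.13 − 109.15| = 267.28° > 180°, so the shorter arc goes the other way round — across 180°.
Signed shortest Δλ = ((-158.13 − 109.15 + 180) mod 360) − 180 = 92.72°.
Going east by 92.72° from +109.15° passes through 180° before reaching -158.13°.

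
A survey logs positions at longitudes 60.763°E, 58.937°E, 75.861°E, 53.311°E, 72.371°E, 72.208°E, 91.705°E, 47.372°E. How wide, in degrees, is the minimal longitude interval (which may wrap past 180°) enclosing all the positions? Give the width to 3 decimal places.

Sort the longitudes: +47.372°, +53.311°, +58.937°, +60.763°, +72.208°, +72.371°, +75.861°, +91.705°.
Eastward gaps between consecutive values (wrapping around): 5.939°, 5.626°, 1.826°, 11.445°, 0.163°, 3.490°, 15.844°, 315.667°.
Largest gap = 315.667° ⇒ minimal covering band is its complement: 360° − 315.667° = 44.333°.
Band runs from +47.372° eastward to +91.705°.

44.333°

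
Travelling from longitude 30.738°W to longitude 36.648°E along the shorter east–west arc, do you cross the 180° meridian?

No

Signed shortest Δλ = ((36.648 − -30.738 + 180) mod 360) − 180 = 67.386°.
Going east by 67.386° from -30.738° reaches +36.648° without touching 180°.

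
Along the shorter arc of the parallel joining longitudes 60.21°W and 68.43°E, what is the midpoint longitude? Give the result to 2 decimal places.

4.11°E

Signed shortest Δλ from -60.21° to +68.43° is +128.64°.
Midpoint longitude = -60.21° + (+128.64°)/2 = -60.21° + 64.32° = +4.11°.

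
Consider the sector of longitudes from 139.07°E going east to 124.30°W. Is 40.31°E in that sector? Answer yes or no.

No

Band width going east from +139.07° to -124.30°: ((-124.30 − 139.07) mod 360) = 96.63°.
Offset of +40.31° east of the west edge: ((40.31 − 139.07) mod 360) = 261.24°.
261.24° > 96.63° ⇒ outside.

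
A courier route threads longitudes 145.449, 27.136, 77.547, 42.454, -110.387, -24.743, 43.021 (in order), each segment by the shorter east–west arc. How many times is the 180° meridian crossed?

0

Leg 1: +145.449° → +27.136°, shortest Δλ = -118.313° (west) — does not cross 180°.
Leg 2: +27.136° → +77.547°, shortest Δλ = 50.411° (east) — does not cross 180°.
Leg 3: +77.547° → +42.454°, shortest Δλ = -35.093° (west) — does not cross 180°.
Leg 4: +42.454° → -110.387°, shortest Δλ = -152.841° (west) — does not cross 180°.
Leg 5: -110.387° → -24.743°, shortest Δλ = 85.644° (east) — does not cross 180°.
Leg 6: -24.743° → +43.021°, shortest Δλ = 67.764° (east) — does not cross 180°.
Total crossings: 0.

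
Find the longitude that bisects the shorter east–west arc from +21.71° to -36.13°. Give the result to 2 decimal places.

-7.21°

Signed shortest Δλ from +21.71° to -36.13° is -57.84°.
Midpoint longitude = +21.71° + (-57.84°)/2 = +21.71° − 28.92° = -7.21°.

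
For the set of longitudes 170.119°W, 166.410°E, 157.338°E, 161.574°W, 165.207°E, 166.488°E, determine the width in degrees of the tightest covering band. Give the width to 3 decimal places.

41.088°

Sort the longitudes: -170.119°, -161.574°, +157.338°, +165.207°, +166.410°, +166.488°.
Eastward gaps between consecutive values (wrapping around): 8.545°, 318.912°, 7.869°, 1.203°, 0.078°, 23.393°.
Largest gap = 318.912° ⇒ minimal covering band is its complement: 360° − 318.912° = 41.088°.
Band runs from +157.338° eastward to -161.574°, crossing the antimeridian.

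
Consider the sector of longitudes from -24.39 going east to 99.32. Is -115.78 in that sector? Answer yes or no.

No

Band width going east from -24.39° to +99.32°: ((99.32 − -24.39) mod 360) = 123.71°.
Offset of -115.78° east of the west edge: ((-115.78 − -24.39) mod 360) = 268.61°.
268.61° > 123.71° ⇒ outside.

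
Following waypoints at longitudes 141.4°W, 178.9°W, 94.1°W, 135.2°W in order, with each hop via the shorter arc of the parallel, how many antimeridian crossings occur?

Leg 1: -141.4° → -178.9°, shortest Δλ = -37.5° (west) — does not cross 180°.
Leg 2: -178.9° → -94.1°, shortest Δλ = 84.8° (east) — does not cross 180°.
Leg 3: -94.1° → -135.2°, shortest Δλ = -41.1° (west) — does not cross 180°.
Total crossings: 0.

0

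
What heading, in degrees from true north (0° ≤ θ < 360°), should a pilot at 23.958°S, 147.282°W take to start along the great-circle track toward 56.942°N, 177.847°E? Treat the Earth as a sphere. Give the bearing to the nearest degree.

Δλ = 177.847 − -147.282 = 325.129°; wrapped into (−180°, 180°]: -34.871°.
θ = atan2( sin Δλ · cos φ₂ , cos φ₁ · sin φ₂ − sin φ₁ · cos φ₂ · cos Δλ )
  = atan2(-0.31187, 0.94764) = -18.217° → normalised to [0°, 360°): 341.783°.

342°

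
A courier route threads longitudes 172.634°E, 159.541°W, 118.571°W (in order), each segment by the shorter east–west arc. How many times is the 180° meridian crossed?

1

Leg 1: +172.634° → -159.541°, shortest Δλ = 27.825° (east) — crosses 180°.
Leg 2: -159.541° → -118.571°, shortest Δλ = 40.97° (east) — does not cross 180°.
Total crossings: 1.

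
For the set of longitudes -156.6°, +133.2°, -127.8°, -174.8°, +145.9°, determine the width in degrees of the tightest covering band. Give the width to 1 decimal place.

Sort the longitudes: -174.8°, -156.6°, -127.8°, +133.2°, +145.9°.
Eastward gaps between consecutive values (wrapping around): 18.2°, 28.8°, 261.0°, 12.7°, 39.3°.
Largest gap = 261.0° ⇒ minimal covering band is its complement: 360° − 261.0° = 99.0°.
Band runs from +133.2° eastward to -127.8°, crossing the antimeridian.

99.0°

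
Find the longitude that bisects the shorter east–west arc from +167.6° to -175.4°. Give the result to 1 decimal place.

Signed shortest Δλ from +167.6° to -175.4° is +17.0°.
Midpoint longitude = +167.6° + (+17.0°)/2 = +167.6° + 8.5° = +176.1°.
(The naïve average (+167.6 + -175.4)/2 = -3.9° is on the wrong side of the globe.)

+176.1°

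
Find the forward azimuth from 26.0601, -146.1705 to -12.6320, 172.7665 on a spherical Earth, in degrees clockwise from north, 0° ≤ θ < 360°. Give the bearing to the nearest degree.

Δλ = 172.7665 − -146.1705 = 318.9370°; wrapped into (−180°, 180°]: -41.0630°.
θ = atan2( sin Δλ · cos φ₂ , cos φ₁ · sin φ₂ − sin φ₁ · cos φ₂ · cos Δλ )
  = atan2(-0.64099, -0.51967) = -129.033° → normalised to [0°, 360°): 230.967°.

231°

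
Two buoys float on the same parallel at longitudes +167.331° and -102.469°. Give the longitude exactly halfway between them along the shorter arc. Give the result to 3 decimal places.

Signed shortest Δλ from +167.331° to -102.469° is +90.200°.
Midpoint longitude = +167.331° + (+90.200°)/2 = +167.331° + 45.100° = +212.431°.
Normalise into (−180°, 180°]: -147.569°.
(The naïve average (+167.331 + -102.469)/2 = 32.431° is on the wrong side of the globe.)

-147.569°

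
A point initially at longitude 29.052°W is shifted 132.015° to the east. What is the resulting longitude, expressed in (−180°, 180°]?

102.963°E

Start at -29.052°; shift +132.015° → +102.963°.
+102.963° already lies in (−180°, 180°].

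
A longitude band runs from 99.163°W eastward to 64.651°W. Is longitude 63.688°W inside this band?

Band width going east from -99.163° to -64.651°: ((-64.651 − -99.163) mod 360) = 34.512°.
Offset of -63.688° east of the west edge: ((-63.688 − -99.163) mod 360) = 35.475°.
35.475° > 34.512° ⇒ outside.

No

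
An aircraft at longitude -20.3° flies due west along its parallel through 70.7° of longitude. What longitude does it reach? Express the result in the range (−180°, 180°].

-91.0°

Start at -20.3°; shift −70.7° → -91.0°.
-91.0° already lies in (−180°, 180°].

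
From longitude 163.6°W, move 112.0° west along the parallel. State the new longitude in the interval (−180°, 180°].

Start at -163.6°; shift −112.0° → -275.6°.
-275.6° lies outside (−180°, 180°]; add 360° → +84.4°.

84.4°E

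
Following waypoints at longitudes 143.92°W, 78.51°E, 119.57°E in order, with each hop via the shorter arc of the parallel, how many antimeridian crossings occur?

1

Leg 1: -143.92° → +78.51°, shortest Δλ = -137.57° (west) — crosses 180°.
Leg 2: +78.51° → +119.57°, shortest Δλ = 41.06° (east) — does not cross 180°.
Total crossings: 1.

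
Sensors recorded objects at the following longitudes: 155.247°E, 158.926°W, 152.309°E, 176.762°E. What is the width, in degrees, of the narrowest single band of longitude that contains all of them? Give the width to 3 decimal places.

Sort the longitudes: -158.926°, +152.309°, +155.247°, +176.762°.
Eastward gaps between consecutive values (wrapping around): 311.235°, 2.938°, 21.515°, 24.312°.
Largest gap = 311.235° ⇒ minimal covering band is its complement: 360° − 311.235° = 48.765°.
Band runs from +152.309° eastward to -158.926°, crossing the antimeridian.

48.765°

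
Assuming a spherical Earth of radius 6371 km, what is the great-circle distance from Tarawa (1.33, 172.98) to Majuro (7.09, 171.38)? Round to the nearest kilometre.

665 km

Δλ = 171.38 − 172.98 = -1.60°.
Δφ = 7.09 − 1.33 = 5.76°.
a = sin²(Δφ/2) + cos φ₁ · cos φ₂ · sin²(Δλ/2) = 0.002718.
c = 2·atan2(√a, √(1−a)) = 0.10431 rad → d = 6371·c ≈ 664.59 km.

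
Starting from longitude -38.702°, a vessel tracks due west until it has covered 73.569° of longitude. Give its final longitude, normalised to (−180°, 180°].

Start at -38.702°; shift −73.569° → -112.271°.
-112.271° already lies in (−180°, 180°].

-112.271°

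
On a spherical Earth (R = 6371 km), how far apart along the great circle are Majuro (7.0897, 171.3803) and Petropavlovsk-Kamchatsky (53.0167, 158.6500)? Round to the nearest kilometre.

Δλ = 158.6500 − 171.3803 = -12.7303°.
Δφ = 53.0167 − 7.0897 = 45.9270°.
a = sin²(Δφ/2) + cos φ₁ · cos φ₂ · sin²(Δλ/2) = 0.159550.
c = 2·atan2(√a, √(1−a)) = 0.82181 rad → d = 6371·c ≈ 5235.73 km.

5236 km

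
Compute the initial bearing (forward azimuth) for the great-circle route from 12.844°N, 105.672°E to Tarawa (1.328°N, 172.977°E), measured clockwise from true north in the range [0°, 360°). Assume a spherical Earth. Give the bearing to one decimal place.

Δλ = 172.977 − 105.672 = 67.305°.
θ = atan2( sin Δλ · cos φ₂ , cos φ₁ · sin φ₂ − sin φ₁ · cos φ₂ · cos Δλ )
  = atan2(0.92232, -0.06315) = 93.917° → normalised to [0°, 360°): 93.917°.

93.9°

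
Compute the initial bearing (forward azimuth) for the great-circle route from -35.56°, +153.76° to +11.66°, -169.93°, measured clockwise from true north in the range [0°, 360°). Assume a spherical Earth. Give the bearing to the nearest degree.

Δλ = -169.93 − 153.76 = -323.69°; wrapped into (−180°, 180°]: 36.31°.
θ = atan2( sin Δλ · cos φ₂ , cos φ₁ · sin φ₂ − sin φ₁ · cos φ₂ · cos Δλ )
  = atan2(0.57993, 0.62337) = 42.933° → normalised to [0°, 360°): 42.933°.

43°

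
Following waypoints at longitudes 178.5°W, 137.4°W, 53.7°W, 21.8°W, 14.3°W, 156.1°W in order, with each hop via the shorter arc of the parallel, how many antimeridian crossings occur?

0

Leg 1: -178.5° → -137.4°, shortest Δλ = 41.1° (east) — does not cross 180°.
Leg 2: -137.4° → -53.7°, shortest Δλ = 83.7° (east) — does not cross 180°.
Leg 3: -53.7° → -21.8°, shortest Δλ = 31.9° (east) — does not cross 180°.
Leg 4: -21.8° → -14.3°, shortest Δλ = 7.5° (east) — does not cross 180°.
Leg 5: -14.3° → -156.1°, shortest Δλ = -141.8° (west) — does not cross 180°.
Total crossings: 0.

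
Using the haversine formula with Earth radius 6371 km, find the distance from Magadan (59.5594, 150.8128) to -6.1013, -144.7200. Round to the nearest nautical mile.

Δλ = -144.7200 − 150.8128 = -295.5328°; wrapped into (−180°, 180°]: 64.4672°.
Δφ = -6.1013 − 59.5594 = -65.6607°.
a = sin²(Δφ/2) + cos φ₁ · cos φ₂ · sin²(Δλ/2) = 0.437247.
c = 2·atan2(√a, √(1−a)) = 1.44496 rad → d = 6371·c ≈ 9205.83 km ≈ 4970.75 nmi.

4971 nmi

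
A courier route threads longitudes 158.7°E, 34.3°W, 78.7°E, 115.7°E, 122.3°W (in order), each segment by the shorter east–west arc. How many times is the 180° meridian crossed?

Leg 1: +158.7° → -34.3°, shortest Δλ = 167.0° (east) — crosses 180°.
Leg 2: -34.3° → +78.7°, shortest Δλ = 113.0° (east) — does not cross 180°.
Leg 3: +78.7° → +115.7°, shortest Δλ = 37.0° (east) — does not cross 180°.
Leg 4: +115.7° → -122.3°, shortest Δλ = 122.0° (east) — crosses 180°.
Total crossings: 2.

2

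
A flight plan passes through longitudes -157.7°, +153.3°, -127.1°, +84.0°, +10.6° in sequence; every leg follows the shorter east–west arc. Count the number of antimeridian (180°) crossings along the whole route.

Leg 1: -157.7° → +153.3°, shortest Δλ = -49.0° (west) — crosses 180°.
Leg 2: +153.3° → -127.1°, shortest Δλ = 79.6° (east) — crosses 180°.
Leg 3: -127.1° → +84.0°, shortest Δλ = -148.9° (west) — crosses 180°.
Leg 4: +84.0° → +10.6°, shortest Δλ = -73.4° (west) — does not cross 180°.
Total crossings: 3.

3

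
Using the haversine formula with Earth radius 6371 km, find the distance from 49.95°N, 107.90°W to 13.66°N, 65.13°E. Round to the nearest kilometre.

Δλ = 65.13 − -107.90 = 173.03°.
Δφ = 13.66 − 49.95 = -36.29°.
a = sin²(Δφ/2) + cos φ₁ · cos φ₂ · sin²(Δλ/2) = 0.719929.
c = 2·atan2(√a, √(1−a)) = 2.02624 rad → d = 6371·c ≈ 12909.16 km.

12909 km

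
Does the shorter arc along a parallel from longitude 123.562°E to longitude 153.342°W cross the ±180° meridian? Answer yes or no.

Yes

Naïve |-153.342 − 123.562| = 276.904° > 180°, so the shorter arc goes the other way round — across 180°.
Signed shortest Δλ = ((-153.342 − 123.562 + 180) mod 360) − 180 = 83.096°.
Going east by 83.096° from +123.562° passes through 180° before reaching -153.342°.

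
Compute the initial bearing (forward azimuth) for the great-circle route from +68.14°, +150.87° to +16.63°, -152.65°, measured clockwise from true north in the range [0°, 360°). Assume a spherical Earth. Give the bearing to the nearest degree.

Δλ = -152.65 − 150.87 = -303.52°; wrapped into (−180°, 180°]: 56.48°.
θ = atan2( sin Δλ · cos φ₂ , cos φ₁ · sin φ₂ − sin φ₁ · cos φ₂ · cos Δλ )
  = atan2(0.79882, -0.38452) = 115.704° → normalised to [0°, 360°): 115.704°.

116°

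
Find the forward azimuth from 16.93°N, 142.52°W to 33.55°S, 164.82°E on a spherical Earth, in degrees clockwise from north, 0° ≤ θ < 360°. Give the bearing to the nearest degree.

Δλ = 164.82 − -142.52 = 307.34°; wrapped into (−180°, 180°]: -52.66°.
θ = atan2( sin Δλ · cos φ₂ , cos φ₁ · sin φ₂ − sin φ₁ · cos φ₂ · cos Δλ )
  = atan2(-0.66260, -0.67591) = -135.570° → normalised to [0°, 360°): 224.430°.

224°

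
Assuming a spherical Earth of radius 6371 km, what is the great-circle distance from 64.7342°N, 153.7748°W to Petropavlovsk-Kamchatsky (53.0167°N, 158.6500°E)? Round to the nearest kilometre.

2937 km

Δλ = 158.6500 − -153.7748 = 312.4248°; wrapped into (−180°, 180°]: -47.5752°.
Δφ = 53.0167 − 64.7342 = -11.7175°.
a = sin²(Δφ/2) + cos φ₁ · cos φ₂ · sin²(Δλ/2) = 0.052193.
c = 2·atan2(√a, √(1−a)) = 0.46099 rad → d = 6371·c ≈ 2936.94 km.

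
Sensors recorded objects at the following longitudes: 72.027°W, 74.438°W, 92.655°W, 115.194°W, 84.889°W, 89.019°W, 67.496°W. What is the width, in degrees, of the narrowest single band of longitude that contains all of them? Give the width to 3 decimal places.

47.698°

Sort the longitudes: -115.194°, -92.655°, -89.019°, -84.889°, -74.438°, -72.027°, -67.496°.
Eastward gaps between consecutive values (wrapping around): 22.539°, 3.636°, 4.130°, 10.451°, 2.411°, 4.531°, 312.302°.
Largest gap = 312.302° ⇒ minimal covering band is its complement: 360° − 312.302° = 47.698°.
Band runs from -115.194° eastward to -67.496°.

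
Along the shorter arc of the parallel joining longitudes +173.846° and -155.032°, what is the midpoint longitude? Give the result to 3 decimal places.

Signed shortest Δλ from +173.846° to -155.032° is +31.122°.
Midpoint longitude = +173.846° + (+31.122°)/2 = +173.846° + 15.561° = +189.407°.
Normalise into (−180°, 180°]: -170.593°.
(The naïve average (+173.846 + -155.032)/2 = 9.407° is on the wrong side of the globe.)

-170.593°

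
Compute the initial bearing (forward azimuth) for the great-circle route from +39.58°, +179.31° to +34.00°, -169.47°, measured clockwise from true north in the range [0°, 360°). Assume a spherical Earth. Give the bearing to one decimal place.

118.4°

Δλ = -169.47 − 179.31 = -348.78°; wrapped into (−180°, 180°]: 11.22°.
θ = atan2( sin Δλ · cos φ₂ , cos φ₁ · sin φ₂ − sin φ₁ · cos φ₂ · cos Δλ )
  = atan2(0.16131, -0.08714) = 118.378° → normalised to [0°, 360°): 118.378°.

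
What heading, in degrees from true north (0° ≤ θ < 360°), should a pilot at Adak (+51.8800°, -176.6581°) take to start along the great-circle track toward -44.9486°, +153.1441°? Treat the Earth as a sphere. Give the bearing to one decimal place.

201.2°

Δλ = 153.1441 − -176.6581 = 329.8022°; wrapped into (−180°, 180°]: -30.1978°.
θ = atan2( sin Δλ · cos φ₂ , cos φ₁ · sin φ₂ − sin φ₁ · cos φ₂ · cos Δλ )
  = atan2(-0.35598, -0.91735) = -158.791° → normalised to [0°, 360°): 201.209°.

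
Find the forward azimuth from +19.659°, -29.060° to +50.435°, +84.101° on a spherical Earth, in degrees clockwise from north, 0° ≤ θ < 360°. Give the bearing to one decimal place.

35.9°

Δλ = 84.101 − -29.060 = 113.161°.
θ = atan2( sin Δλ · cos φ₂ , cos φ₁ · sin φ₂ − sin φ₁ · cos φ₂ · cos Δλ )
  = atan2(0.58562, 0.81025) = 35.858° → normalised to [0°, 360°): 35.858°.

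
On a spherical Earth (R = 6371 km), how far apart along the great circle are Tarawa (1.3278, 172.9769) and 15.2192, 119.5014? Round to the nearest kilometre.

6064 km

Δλ = 119.5014 − 172.9769 = -53.4755°.
Δφ = 15.2192 − 1.3278 = 13.8914°.
a = sin²(Δφ/2) + cos φ₁ · cos φ₂ · sin²(Δλ/2) = 0.209889.
c = 2·atan2(√a, √(1−a)) = 0.95180 rad → d = 6371·c ≈ 6063.89 km.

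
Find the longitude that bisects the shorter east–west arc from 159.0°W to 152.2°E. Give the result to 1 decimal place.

176.6°E

Signed shortest Δλ from -159.0° to +152.2° is -48.8°.
Midpoint longitude = -159.0° + (-48.8°)/2 = -159.0° − 24.4° = -183.4°.
Normalise into (−180°, 180°]: +176.6°.
(The naïve average (-159.0 + +152.2)/2 = -3.4° is on the wrong side of the globe.)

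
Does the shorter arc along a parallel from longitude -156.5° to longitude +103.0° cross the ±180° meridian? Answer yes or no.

Naïve |103.0 − -156.5| = 259.5° > 180°, so the shorter arc goes the other way round — across 180°.
Signed shortest Δλ = ((103.0 − -156.5 + 180) mod 360) − 180 = -100.5°.
Going west by 100.5° from -156.5° passes through 180° before reaching +103.0°.

Yes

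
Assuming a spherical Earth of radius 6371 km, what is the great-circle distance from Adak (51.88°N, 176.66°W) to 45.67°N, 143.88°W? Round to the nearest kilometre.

2476 km

Δλ = -143.88 − -176.66 = 32.78°.
Δφ = 45.67 − 51.88 = -6.21°.
a = sin²(Δφ/2) + cos φ₁ · cos φ₂ · sin²(Δλ/2) = 0.037281.
c = 2·atan2(√a, √(1−a)) = 0.38860 rad → d = 6371·c ≈ 2475.80 km.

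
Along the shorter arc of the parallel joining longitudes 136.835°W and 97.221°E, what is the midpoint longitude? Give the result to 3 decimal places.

160.193°E

Signed shortest Δλ from -136.835° to +97.221° is -125.944°.
Midpoint longitude = -136.835° + (-125.944°)/2 = -136.835° − 62.972° = -199.807°.
Normalise into (−180°, 180°]: +160.193°.
(The naïve average (-136.835 + +97.221)/2 = -19.807° is on the wrong side of the globe.)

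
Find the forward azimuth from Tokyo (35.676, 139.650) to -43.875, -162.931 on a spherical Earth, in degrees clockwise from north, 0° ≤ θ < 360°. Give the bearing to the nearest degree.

Δλ = -162.931 − 139.650 = -302.581°; wrapped into (−180°, 180°]: 57.419°.
θ = atan2( sin Δλ · cos φ₂ , cos φ₁ · sin φ₂ − sin φ₁ · cos φ₂ · cos Δλ )
  = atan2(0.60741, -0.78940) = 142.423° → normalised to [0°, 360°): 142.423°.

142°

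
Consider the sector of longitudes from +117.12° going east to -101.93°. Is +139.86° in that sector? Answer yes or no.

Band width going east from +117.12° to -101.93°: ((-101.93 − 117.12) mod 360) = 140.95°.
Offset of +139.86° east of the west edge: ((139.86 − 117.12) mod 360) = 22.74°.
22.74° ≤ 140.95° ⇒ inside.

Yes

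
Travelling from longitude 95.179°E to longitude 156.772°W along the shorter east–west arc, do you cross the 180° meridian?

Yes

Naïve |-156.772 − 95.179| = 251.951° > 180°, so the shorter arc goes the other way round — across 180°.
Signed shortest Δλ = ((-156.772 − 95.179 + 180) mod 360) − 180 = 108.049°.
Going east by 108.049° from +95.179° passes through 180° before reaching -156.772°.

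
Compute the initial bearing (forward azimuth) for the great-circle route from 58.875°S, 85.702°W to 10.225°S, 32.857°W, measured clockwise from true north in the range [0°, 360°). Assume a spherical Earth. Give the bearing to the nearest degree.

62°

Δλ = -32.857 − -85.702 = 52.845°.
θ = atan2( sin Δλ · cos φ₂ , cos φ₁ · sin φ₂ − sin φ₁ · cos φ₂ · cos Δλ )
  = atan2(0.78435, 0.41706) = 61.999° → normalised to [0°, 360°): 61.999°.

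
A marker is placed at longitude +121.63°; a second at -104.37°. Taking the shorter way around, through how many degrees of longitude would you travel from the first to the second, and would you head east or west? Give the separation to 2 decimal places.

Raw difference: -104.37 − 121.63 = -226.0°.
Normalise into (−180°, 180°]: -226.0° + 360° = 134.0°.
Positive ⇒ the second point lies to the east; separation 134.00°.

134.00° east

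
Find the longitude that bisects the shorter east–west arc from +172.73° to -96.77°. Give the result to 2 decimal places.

-142.02°

Signed shortest Δλ from +172.73° to -96.77° is +90.50°.
Midpoint longitude = +172.73° + (+90.50°)/2 = +172.73° + 45.25° = +217.98°.
Normalise into (−180°, 180°]: -142.02°.
(The naïve average (+172.73 + -96.77)/2 = 37.98° is on the wrong side of the globe.)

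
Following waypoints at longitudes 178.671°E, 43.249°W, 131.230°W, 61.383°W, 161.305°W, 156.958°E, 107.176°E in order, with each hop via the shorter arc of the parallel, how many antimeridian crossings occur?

2

Leg 1: +178.671° → -43.249°, shortest Δλ = 138.08° (east) — crosses 180°.
Leg 2: -43.249° → -131.230°, shortest Δλ = -87.981° (west) — does not cross 180°.
Leg 3: -131.230° → -61.383°, shortest Δλ = 69.847° (east) — does not cross 180°.
Leg 4: -61.383° → -161.305°, shortest Δλ = -99.922° (west) — does not cross 180°.
Leg 5: -161.305° → +156.958°, shortest Δλ = -41.737° (west) — crosses 180°.
Leg 6: +156.958° → +107.176°, shortest Δλ = -49.782° (west) — does not cross 180°.
Total crossings: 2.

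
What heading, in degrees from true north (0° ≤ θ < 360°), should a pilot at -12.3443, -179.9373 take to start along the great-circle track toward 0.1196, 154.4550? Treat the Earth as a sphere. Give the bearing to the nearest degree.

294°

Δλ = 154.4550 − -179.9373 = 334.3923°; wrapped into (−180°, 180°]: -25.6077°.
θ = atan2( sin Δλ · cos φ₂ , cos φ₁ · sin φ₂ − sin φ₁ · cos φ₂ · cos Δλ )
  = atan2(-0.43221, 0.19483) = -65.736° → normalised to [0°, 360°): 294.264°.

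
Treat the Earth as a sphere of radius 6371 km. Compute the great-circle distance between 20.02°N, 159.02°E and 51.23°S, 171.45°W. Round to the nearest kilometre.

Δλ = -171.45 − 159.02 = -330.47°; wrapped into (−180°, 180°]: 29.53°.
Δφ = -51.23 − 20.02 = -71.25°.
a = sin²(Δφ/2) + cos φ₁ · cos φ₂ · sin²(Δλ/2) = 0.377495.
c = 2·atan2(√a, √(1−a)) = 1.32327 rad → d = 6371·c ≈ 8430.53 km.

8431 km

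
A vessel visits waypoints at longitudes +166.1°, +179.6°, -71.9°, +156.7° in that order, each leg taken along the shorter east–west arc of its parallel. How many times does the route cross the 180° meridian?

Leg 1: +166.1° → +179.6°, shortest Δλ = 13.5° (east) — does not cross 180°.
Leg 2: +179.6° → -71.9°, shortest Δλ = 108.5° (east) — crosses 180°.
Leg 3: -71.9° → +156.7°, shortest Δλ = -131.4° (west) — crosses 180°.
Total crossings: 2.

2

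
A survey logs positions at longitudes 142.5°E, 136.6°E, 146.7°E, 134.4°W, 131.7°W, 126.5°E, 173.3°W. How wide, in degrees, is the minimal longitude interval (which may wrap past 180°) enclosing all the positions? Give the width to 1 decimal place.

101.8°

Sort the longitudes: -173.3°, -134.4°, -131.7°, +126.5°, +136.6°, +142.5°, +146.7°.
Eastward gaps between consecutive values (wrapping around): 38.9°, 2.7°, 258.2°, 10.1°, 5.9°, 4.2°, 40.0°.
Largest gap = 258.2° ⇒ minimal covering band is its complement: 360° − 258.2° = 101.8°.
Band runs from +126.5° eastward to -131.7°, crossing the antimeridian.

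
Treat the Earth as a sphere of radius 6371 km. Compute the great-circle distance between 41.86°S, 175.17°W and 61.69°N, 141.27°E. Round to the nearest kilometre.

Δλ = 141.27 − -175.17 = 316.44°; wrapped into (−180°, 180°]: -43.56°.
Δφ = 61.69 − -41.86 = 103.55°.
a = sin²(Δφ/2) + cos φ₁ · cos φ₂ · sin²(Δλ/2) = 0.665774.
c = 2·atan2(√a, √(1−a)) = 1.90874 rad → d = 6371·c ≈ 12160.58 km.

12161 km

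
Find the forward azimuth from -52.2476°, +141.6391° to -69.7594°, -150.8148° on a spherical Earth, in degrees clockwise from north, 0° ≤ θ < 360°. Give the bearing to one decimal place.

Δλ = -150.8148 − 141.6391 = -292.4539°; wrapped into (−180°, 180°]: 67.5461°.
θ = atan2( sin Δλ · cos φ₂ , cos φ₁ · sin φ₂ − sin φ₁ · cos φ₂ · cos Δλ )
  = atan2(0.31973, -0.46997) = 145.771° → normalised to [0°, 360°): 145.771°.

145.8°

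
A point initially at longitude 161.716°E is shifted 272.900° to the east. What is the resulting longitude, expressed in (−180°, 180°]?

Start at +161.716°; shift +272.900° → +434.616°.
+434.616° lies outside (−180°, 180°]; subtract 360° → +74.616°.

74.616°E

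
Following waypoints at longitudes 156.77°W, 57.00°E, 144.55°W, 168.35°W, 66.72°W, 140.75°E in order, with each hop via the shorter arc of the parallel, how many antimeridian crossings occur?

3

Leg 1: -156.77° → +57.00°, shortest Δλ = -146.23° (west) — crosses 180°.
Leg 2: +57.00° → -144.55°, shortest Δλ = 158.45° (east) — crosses 180°.
Leg 3: -144.55° → -168.35°, shortest Δλ = -23.8° (west) — does not cross 180°.
Leg 4: -168.35° → -66.72°, shortest Δλ = 101.63° (east) — does not cross 180°.
Leg 5: -66.72° → +140.75°, shortest Δλ = -152.53° (west) — crosses 180°.
Total crossings: 3.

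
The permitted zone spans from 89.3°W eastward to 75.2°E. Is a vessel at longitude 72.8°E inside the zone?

Yes

Band width going east from -89.3° to +75.2°: ((75.2 − -89.3) mod 360) = 164.5°.
Offset of +72.8° east of the west edge: ((72.8 − -89.3) mod 360) = 162.1°.
162.1° ≤ 164.5° ⇒ inside.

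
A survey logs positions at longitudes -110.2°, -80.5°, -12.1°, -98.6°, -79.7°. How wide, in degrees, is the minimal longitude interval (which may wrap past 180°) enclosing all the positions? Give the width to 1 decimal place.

Sort the longitudes: -110.2°, -98.6°, -80.5°, -79.7°, -12.1°.
Eastward gaps between consecutive values (wrapping around): 11.6°, 18.1°, 0.8°, 67.6°, 261.9°.
Largest gap = 261.9° ⇒ minimal covering band is its complement: 360° − 261.9° = 98.1°.
Band runs from -110.2° eastward to -12.1°.

98.1°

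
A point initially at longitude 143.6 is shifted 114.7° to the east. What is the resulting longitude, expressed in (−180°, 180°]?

Start at +143.6°; shift +114.7° → +258.3°.
+258.3° lies outside (−180°, 180°]; subtract 360° → -101.7°.

-101.7°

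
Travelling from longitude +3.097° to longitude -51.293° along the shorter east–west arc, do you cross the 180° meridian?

Signed shortest Δλ = ((-51.293 − 3.097 + 180) mod 360) − 180 = -54.39°.
Going west by 54.39° from +3.097° reaches -51.293° without touching 180°.

No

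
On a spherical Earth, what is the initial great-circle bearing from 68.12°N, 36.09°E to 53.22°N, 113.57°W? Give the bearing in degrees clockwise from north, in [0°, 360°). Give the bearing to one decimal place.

Δλ = -113.57 − 36.09 = -149.66°.
θ = atan2( sin Δλ · cos φ₂ , cos φ₁ · sin φ₂ − sin φ₁ · cos φ₂ · cos Δλ )
  = atan2(-0.30244, 0.77800) = -21.243° → normalised to [0°, 360°): 338.757°.

338.8°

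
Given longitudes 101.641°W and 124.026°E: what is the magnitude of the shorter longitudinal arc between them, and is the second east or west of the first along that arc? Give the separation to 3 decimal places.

Raw difference: 124.026 − -101.641 = 225.667°.
Normalise into (−180°, 180°]: 225.667° − 360° = -134.333°.
Negative ⇒ the second point lies to the west; separation 134.333°.

134.333° west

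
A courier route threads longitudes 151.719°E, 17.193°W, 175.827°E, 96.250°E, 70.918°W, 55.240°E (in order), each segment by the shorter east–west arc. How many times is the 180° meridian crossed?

1

Leg 1: +151.719° → -17.193°, shortest Δλ = -168.912° (west) — does not cross 180°.
Leg 2: -17.193° → +175.827°, shortest Δλ = -166.98° (west) — crosses 180°.
Leg 3: +175.827° → +96.250°, shortest Δλ = -79.577° (west) — does not cross 180°.
Leg 4: +96.250° → -70.918°, shortest Δλ = -167.168° (west) — does not cross 180°.
Leg 5: -70.918° → +55.240°, shortest Δλ = 126.158° (east) — does not cross 180°.
Total crossings: 1.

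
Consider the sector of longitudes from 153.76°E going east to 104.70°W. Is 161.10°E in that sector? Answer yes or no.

Yes

Band width going east from +153.76° to -104.70°: ((-104.70 − 153.76) mod 360) = 101.54°.
Offset of +161.10° east of the west edge: ((161.10 − 153.76) mod 360) = 7.34°.
7.34° ≤ 101.54° ⇒ inside.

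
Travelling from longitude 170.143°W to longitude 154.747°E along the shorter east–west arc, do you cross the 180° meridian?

Naïve |154.747 − -170.143| = 324.89° > 180°, so the shorter arc goes the other way round — across 180°.
Signed shortest Δλ = ((154.747 − -170.143 + 180) mod 360) − 180 = -35.11°.
Going west by 35.11° from -170.143° passes through 180° before reaching +154.747°.

Yes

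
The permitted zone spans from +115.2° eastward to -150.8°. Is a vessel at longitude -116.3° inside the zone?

Band width going east from +115.2° to -150.8°: ((-150.8 − 115.2) mod 360) = 94.0°.
Offset of -116.3° east of the west edge: ((-116.3 − 115.2) mod 360) = 128.5°.
128.5° > 94.0° ⇒ outside.

No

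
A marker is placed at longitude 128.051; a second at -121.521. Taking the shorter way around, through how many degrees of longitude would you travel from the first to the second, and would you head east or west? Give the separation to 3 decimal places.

Raw difference: -121.521 − 128.051 = -249.572°.
Normalise into (−180°, 180°]: -249.572° + 360° = 110.428°.
Positive ⇒ the second point lies to the east; separation 110.428°.

110.428° east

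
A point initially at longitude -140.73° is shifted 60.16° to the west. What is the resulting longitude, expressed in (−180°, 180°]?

Start at -140.73°; shift −60.16° → -200.89°.
-200.89° lies outside (−180°, 180°]; add 360° → +159.11°.

+159.11°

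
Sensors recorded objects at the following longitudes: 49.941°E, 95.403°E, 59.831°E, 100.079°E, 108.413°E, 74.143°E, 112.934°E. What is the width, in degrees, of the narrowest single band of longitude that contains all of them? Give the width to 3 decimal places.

Sort the longitudes: +49.941°, +59.831°, +74.143°, +95.403°, +100.079°, +108.413°, +112.934°.
Eastward gaps between consecutive values (wrapping around): 9.890°, 14.312°, 21.260°, 4.676°, 8.334°, 4.521°, 297.007°.
Largest gap = 297.007° ⇒ minimal covering band is its complement: 360° − 297.007° = 62.993°.
Band runs from +49.941° eastward to +112.934°.

62.993°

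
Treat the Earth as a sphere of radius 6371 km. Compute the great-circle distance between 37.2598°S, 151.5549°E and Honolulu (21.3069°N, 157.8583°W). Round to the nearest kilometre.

Δλ = -157.8583 − 151.5549 = -309.4132°; wrapped into (−180°, 180°]: 50.5868°.
Δφ = 21.3069 − -37.2598 = 58.5667°.
a = sin²(Δφ/2) + cos φ₁ · cos φ₂ · sin²(Δλ/2) = 0.374604.
c = 2·atan2(√a, √(1−a)) = 1.31730 rad → d = 6371·c ≈ 8392.51 km.

8393 km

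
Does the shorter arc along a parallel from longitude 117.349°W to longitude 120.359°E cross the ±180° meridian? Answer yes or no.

Naïve |120.359 − -117.349| = 237.708° > 180°, so the shorter arc goes the other way round — across 180°.
Signed shortest Δλ = ((120.359 − -117.349 + 180) mod 360) − 180 = -122.292°.
Going west by 122.292° from -117.349° passes through 180° before reaching +120.359°.

Yes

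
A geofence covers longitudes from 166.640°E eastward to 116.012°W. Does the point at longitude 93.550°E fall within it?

No

Band width going east from +166.640° to -116.012°: ((-116.012 − 166.640) mod 360) = 77.348°.
Offset of +93.550° east of the west edge: ((93.550 − 166.640) mod 360) = 286.910°.
286.910° > 77.348° ⇒ outside.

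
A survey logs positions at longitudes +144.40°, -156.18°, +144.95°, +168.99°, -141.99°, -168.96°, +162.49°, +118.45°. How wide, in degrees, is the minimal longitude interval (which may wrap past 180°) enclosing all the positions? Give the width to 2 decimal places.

99.56°

Sort the longitudes: -168.96°, -156.18°, -141.99°, +118.45°, +144.40°, +144.95°, +162.49°, +168.99°.
Eastward gaps between consecutive values (wrapping around): 12.78°, 14.19°, 260.44°, 25.95°, 0.55°, 17.54°, 6.50°, 22.05°.
Largest gap = 260.44° ⇒ minimal covering band is its complement: 360° − 260.44° = 99.56°.
Band runs from +118.45° eastward to -141.99°, crossing the antimeridian.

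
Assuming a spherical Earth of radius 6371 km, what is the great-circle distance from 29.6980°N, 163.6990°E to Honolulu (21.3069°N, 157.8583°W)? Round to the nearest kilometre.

3950 km

Δλ = -157.8583 − 163.6990 = -321.5573°; wrapped into (−180°, 180°]: 38.4427°.
Δφ = 21.3069 − 29.6980 = -8.3911°.
a = sin²(Δφ/2) + cos φ₁ · cos φ₂ · sin²(Δλ/2) = 0.093066.
c = 2·atan2(√a, √(1−a)) = 0.62002 rad → d = 6371·c ≈ 3950.13 km.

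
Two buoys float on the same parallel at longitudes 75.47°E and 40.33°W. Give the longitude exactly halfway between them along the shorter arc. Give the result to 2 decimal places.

17.57°E

Signed shortest Δλ from +75.47° to -40.33° is -115.80°.
Midpoint longitude = +75.47° + (-115.80°)/2 = +75.47° − 57.90° = +17.57°.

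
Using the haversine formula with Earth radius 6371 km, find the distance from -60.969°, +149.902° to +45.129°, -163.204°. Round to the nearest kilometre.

Δλ = -163.204 − 149.902 = -313.106°; wrapped into (−180°, 180°]: 46.894°.
Δφ = 45.129 − -60.969 = 106.098°.
a = sin²(Δφ/2) + cos φ₁ · cos φ₂ · sin²(Δλ/2) = 0.692847.
c = 2·atan2(√a, √(1−a)) = 1.96676 rad → d = 6371·c ≈ 12530.20 km.

12530 km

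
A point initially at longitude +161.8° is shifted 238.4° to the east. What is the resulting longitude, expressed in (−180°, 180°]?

Start at +161.8°; shift +238.4° → +400.2°.
+400.2° lies outside (−180°, 180°]; subtract 360° → +40.2°.

+40.2°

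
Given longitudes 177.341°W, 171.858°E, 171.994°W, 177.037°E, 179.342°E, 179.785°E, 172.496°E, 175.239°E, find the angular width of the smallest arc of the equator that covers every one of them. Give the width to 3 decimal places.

16.148°

Sort the longitudes: -177.341°, -171.994°, +171.858°, +172.496°, +175.239°, +177.037°, +179.342°, +179.785°.
Eastward gaps between consecutive values (wrapping around): 5.347°, 343.852°, 0.638°, 2.743°, 1.798°, 2.305°, 0.443°, 2.874°.
Largest gap = 343.852° ⇒ minimal covering band is its complement: 360° − 343.852° = 16.148°.
Band runs from +171.858° eastward to -171.994°, crossing the antimeridian.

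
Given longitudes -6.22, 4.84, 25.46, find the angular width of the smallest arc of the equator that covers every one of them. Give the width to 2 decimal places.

Sort the longitudes: -6.22°, +4.84°, +25.46°.
Eastward gaps between consecutive values (wrapping around): 11.06°, 20.62°, 328.32°.
Largest gap = 328.32° ⇒ minimal covering band is its complement: 360° − 328.32° = 31.68°.
Band runs from -6.22° eastward to +25.46°.

31.68°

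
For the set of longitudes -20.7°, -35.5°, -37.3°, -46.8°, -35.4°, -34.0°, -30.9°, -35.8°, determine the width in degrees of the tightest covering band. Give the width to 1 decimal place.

Sort the longitudes: -46.8°, -37.3°, -35.8°, -35.5°, -35.4°, -34.0°, -30.9°, -20.7°.
Eastward gaps between consecutive values (wrapping around): 9.5°, 1.5°, 0.3°, 0.1°, 1.4°, 3.1°, 10.2°, 333.9°.
Largest gap = 333.9° ⇒ minimal covering band is its complement: 360° − 333.9° = 26.1°.
Band runs from -46.8° eastward to -20.7°.

26.1°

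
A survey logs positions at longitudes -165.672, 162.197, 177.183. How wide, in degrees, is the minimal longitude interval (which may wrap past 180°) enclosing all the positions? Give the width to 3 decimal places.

Sort the longitudes: -165.672°, +162.197°, +177.183°.
Eastward gaps between consecutive values (wrapping around): 327.869°, 14.986°, 17.145°.
Largest gap = 327.869° ⇒ minimal covering band is its complement: 360° − 327.869° = 32.131°.
Band runs from +162.197° eastward to -165.672°, crossing the antimeridian.

32.131°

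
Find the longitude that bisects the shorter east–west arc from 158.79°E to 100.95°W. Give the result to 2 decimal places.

Signed shortest Δλ from +158.79° to -100.95° is +100.26°.
Midpoint longitude = +158.79° + (+100.26°)/2 = +158.79° + 50.13° = +208.92°.
Normalise into (−180°, 180°]: -151.08°.
(The naïve average (+158.79 + -100.95)/2 = 28.92° is on the wrong side of the globe.)

151.08°W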